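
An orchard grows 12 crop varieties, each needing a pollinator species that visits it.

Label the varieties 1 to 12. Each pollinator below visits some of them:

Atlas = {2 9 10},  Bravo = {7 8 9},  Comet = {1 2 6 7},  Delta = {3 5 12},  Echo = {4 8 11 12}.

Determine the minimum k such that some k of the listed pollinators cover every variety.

4

Take {Atlas, Comet, Delta, Echo}. Their union is {1, 2, 3, 4, 5, 6, 7, 8, 9, 10, 11, 12}, which is all 12 varieties.
Only Delta contains 3, so Delta is forced; the remaining 9 varieties need at least 3 more pollinators (each remaining pollinator adds at most 4) — so at least 4 pollinators are needed, and 4 is optimal.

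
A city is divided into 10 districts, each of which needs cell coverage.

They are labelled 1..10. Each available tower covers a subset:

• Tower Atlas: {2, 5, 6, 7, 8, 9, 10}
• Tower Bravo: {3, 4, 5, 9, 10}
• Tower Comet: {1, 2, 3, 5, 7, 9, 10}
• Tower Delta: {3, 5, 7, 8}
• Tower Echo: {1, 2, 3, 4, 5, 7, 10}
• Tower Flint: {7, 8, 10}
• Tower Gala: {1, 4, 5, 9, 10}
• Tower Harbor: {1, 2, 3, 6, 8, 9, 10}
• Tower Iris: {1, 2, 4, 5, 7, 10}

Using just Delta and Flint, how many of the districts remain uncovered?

5

Union of Delta, Flint = {3, 5, 7, 8, 10}.
Not covered: 1, 2, 4, 6, 9 — 5 districts.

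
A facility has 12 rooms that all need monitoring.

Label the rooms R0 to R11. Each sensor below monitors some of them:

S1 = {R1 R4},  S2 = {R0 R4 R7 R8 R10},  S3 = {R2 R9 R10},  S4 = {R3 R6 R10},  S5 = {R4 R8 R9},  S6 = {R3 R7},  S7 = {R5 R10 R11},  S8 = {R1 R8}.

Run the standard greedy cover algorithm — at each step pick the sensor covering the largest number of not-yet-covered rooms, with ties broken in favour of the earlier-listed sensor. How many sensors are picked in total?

Greedy: pick S2 (covers 5 new) → pick S3 (covers 2 new) → pick S4 (covers 2 new) → pick S7 (covers 2 new) → pick S1 (covers 1 new). Total picks: 5.

5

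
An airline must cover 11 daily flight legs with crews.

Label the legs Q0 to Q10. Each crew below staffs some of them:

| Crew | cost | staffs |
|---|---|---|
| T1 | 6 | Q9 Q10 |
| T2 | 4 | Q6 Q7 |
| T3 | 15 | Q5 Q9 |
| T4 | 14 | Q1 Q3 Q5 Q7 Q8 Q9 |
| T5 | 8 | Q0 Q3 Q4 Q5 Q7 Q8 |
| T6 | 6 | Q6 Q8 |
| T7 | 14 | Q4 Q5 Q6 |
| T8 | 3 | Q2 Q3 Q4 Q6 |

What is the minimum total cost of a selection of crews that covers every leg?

T1, T4, T5, T8 together cover every leg (T1 ∪ T4 ∪ T5 ∪ T8 = {Q0, Q1, Q2, Q3, Q4, Q5, Q6, Q7, Q8, Q9, Q10}); total cost 6 + 14 + 8 + 3 = 31.
No covering selection has total cost below 31.

31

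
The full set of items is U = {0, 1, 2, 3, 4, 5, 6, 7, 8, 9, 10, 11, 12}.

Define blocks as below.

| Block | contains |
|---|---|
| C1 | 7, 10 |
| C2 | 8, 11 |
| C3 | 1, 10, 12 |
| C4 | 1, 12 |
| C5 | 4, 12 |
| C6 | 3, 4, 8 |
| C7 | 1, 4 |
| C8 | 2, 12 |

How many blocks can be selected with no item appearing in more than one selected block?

C1, C2, C7, C8 are pairwise disjoint (C1={7,10}; C2={8,11}; C7={1,4}; C8={2,12}).
Every remaining block overlaps one of these, and no 5 of the listed blocks are pairwise disjoint, so 4 is the maximum.

4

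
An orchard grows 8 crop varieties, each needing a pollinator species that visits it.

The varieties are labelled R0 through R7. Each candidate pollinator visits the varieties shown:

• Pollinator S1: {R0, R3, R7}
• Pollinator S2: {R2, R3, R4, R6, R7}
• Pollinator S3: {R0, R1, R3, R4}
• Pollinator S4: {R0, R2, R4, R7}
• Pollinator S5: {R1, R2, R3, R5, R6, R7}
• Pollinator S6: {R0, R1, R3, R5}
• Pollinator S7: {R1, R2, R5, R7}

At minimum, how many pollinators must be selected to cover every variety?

S2 and S6 together: S2 ∪ S6 = {R0, R1, R2, R3, R4, R5, R6, R7} — every variety is covered.
No single pollinator has all 8 varieties (the largest, S5, has 6), so 2 is optimal.

2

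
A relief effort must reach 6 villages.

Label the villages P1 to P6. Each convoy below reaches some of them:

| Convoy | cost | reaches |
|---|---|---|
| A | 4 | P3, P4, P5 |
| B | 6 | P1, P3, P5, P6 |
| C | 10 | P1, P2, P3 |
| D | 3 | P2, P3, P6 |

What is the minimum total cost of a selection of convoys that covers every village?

A, B, D together cover every village (A ∪ B ∪ D = {P1, P2, P3, P4, P5, P6}); total cost 4 + 6 + 3 = 13.
No covering selection has total cost below 13.

13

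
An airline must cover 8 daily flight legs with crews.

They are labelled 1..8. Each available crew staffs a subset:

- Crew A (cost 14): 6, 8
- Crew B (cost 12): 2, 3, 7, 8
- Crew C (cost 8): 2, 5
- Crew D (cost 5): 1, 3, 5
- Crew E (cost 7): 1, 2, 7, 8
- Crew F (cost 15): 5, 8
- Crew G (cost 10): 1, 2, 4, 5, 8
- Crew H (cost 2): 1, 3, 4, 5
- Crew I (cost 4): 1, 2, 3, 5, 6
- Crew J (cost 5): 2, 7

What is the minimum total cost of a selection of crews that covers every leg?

13

E, H, I together cover every leg (E ∪ H ∪ I = {1, 2, 3, 4, 5, 6, 7, 8}); total cost 7 + 2 + 4 = 13.
No covering selection has total cost below 13.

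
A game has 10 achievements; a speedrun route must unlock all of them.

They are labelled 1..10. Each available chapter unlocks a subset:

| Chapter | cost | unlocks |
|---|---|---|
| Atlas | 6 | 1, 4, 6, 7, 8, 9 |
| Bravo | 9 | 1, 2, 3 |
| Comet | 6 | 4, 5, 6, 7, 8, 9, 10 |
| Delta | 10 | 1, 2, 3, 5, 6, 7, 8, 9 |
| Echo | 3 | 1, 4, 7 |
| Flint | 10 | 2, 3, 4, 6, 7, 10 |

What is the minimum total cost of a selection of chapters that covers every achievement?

Bravo, Comet together cover every achievement (Bravo ∪ Comet = {1, 2, 3, 4, 5, 6, 7, 8, 9, 10}); total cost 9 + 6 = 15.
No covering selection has total cost below 15.

15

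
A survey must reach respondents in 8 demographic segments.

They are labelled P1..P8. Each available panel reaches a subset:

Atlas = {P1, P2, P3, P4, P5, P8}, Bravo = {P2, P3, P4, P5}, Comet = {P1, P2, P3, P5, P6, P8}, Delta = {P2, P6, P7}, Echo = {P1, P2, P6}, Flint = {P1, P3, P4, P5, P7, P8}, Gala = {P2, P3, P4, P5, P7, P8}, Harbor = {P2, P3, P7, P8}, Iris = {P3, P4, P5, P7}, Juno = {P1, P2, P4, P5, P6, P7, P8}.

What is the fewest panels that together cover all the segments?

2

Take {Comet, Juno}. Their union is {P1, P2, P3, P4, P5, P6, P7, P8}, which is all 8 segments.
No single panel has all 8 segments (the largest, Juno, has 7), so 2 is optimal.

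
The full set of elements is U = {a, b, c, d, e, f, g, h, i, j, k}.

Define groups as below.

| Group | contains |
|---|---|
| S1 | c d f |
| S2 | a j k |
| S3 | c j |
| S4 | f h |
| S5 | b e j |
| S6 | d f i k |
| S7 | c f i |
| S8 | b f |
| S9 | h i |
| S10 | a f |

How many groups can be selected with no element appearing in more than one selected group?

S3, S9, S10 are pairwise disjoint (S3={c,j}; S9={h,i}; S10={a,f}).
Every remaining group overlaps one of these, and no 4 of the listed groups are pairwise disjoint, so 3 is the maximum.

3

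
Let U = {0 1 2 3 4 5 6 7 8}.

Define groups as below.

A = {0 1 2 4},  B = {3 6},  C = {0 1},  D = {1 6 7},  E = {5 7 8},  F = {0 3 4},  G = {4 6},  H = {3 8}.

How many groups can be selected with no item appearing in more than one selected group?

C, E, G are pairwise disjoint (C={0,1}; E={5,7,8}; G={4,6}).
Every remaining group overlaps one of these, and no 4 of the listed groups are pairwise disjoint, so 3 is the maximum.

3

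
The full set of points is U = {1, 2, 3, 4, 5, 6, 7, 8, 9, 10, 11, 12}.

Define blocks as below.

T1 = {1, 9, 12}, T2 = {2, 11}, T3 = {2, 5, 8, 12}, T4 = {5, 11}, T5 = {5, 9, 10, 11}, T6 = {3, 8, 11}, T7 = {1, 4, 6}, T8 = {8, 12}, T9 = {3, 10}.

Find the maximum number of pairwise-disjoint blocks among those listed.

4

T4, T7, T8, T9 are pairwise disjoint (T4={5,11}; T7={1,4,6}; T8={8,12}; T9={3,10}).
Every remaining block overlaps one of these, and no 5 of the listed blocks are pairwise disjoint, so 4 is the maximum.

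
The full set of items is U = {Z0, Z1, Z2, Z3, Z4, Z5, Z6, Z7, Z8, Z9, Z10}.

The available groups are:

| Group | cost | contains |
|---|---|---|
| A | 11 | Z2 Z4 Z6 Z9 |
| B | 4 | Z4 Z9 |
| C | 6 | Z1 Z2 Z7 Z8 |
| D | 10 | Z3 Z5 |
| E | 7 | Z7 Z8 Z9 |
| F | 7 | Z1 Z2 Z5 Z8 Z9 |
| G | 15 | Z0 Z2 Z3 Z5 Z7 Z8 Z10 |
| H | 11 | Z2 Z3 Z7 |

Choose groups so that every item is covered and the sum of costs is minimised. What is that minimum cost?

32

A, C, G together cover every item (A ∪ C ∪ G = {Z0, Z1, Z2, Z3, Z4, Z5, Z6, Z7, Z8, Z9, Z10}); total cost 11 + 6 + 15 = 32.
The greedy pick F, G, B, A costs 37; no covering selection beats 32.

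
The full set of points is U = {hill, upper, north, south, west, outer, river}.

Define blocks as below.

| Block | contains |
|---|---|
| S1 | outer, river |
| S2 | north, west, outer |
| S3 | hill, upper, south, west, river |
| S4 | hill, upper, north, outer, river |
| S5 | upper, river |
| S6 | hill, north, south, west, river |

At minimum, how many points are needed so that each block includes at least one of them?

The 2 points {west, river} hit every block.
The blocks S2, S5 are pairwise disjoint, so any hitting set needs a separate point for each — at least 2. Hence 2 is optimal.

2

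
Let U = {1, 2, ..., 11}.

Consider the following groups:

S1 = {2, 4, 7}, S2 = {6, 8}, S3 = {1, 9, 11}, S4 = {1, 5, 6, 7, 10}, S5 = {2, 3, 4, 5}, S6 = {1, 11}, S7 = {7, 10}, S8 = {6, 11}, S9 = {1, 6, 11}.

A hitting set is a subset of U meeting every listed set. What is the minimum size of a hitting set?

4

The 4 items {2, 6, 10, 11} hit every group.
The groups S2, S5, S6, S7 are pairwise disjoint, so any hitting set needs a separate item for each — at least 4. Hence 4 is optimal.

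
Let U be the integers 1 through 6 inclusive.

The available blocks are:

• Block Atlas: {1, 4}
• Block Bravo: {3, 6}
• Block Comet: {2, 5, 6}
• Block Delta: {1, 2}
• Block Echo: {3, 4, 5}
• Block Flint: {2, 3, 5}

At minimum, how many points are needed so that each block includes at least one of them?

Take H = {1, 3, 6}. Each listed block contains at least one of these, so H is a hitting set of size 3.
No choice of 2 points meets every block, so 3 is the minimum.

3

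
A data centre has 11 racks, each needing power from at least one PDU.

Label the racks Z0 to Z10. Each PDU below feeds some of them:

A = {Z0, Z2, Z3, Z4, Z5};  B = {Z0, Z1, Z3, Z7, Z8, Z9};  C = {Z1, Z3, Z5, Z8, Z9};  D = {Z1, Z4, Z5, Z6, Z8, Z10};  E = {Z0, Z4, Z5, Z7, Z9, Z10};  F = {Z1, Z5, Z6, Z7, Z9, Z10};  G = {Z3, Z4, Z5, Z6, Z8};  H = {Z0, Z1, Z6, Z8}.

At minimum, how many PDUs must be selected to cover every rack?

Take {A, F, G}. Their union is {Z0, Z1, Z2, Z3, Z4, Z5, Z6, Z7, Z8, Z9, Z10}, which is all 11 racks.
Only A contains Z2, so A is forced; the remaining 6 racks need at least 2 more PDUs (each remaining PDU adds at most 5) — so at least 3 PDUs are needed, and 3 is optimal.

3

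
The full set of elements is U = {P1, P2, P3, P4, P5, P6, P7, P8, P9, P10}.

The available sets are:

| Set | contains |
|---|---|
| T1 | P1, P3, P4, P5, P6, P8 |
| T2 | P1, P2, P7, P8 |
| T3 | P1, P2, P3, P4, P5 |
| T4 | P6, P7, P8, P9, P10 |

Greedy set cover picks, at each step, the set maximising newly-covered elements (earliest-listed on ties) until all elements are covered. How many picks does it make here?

Greedy: pick T1 (covers 6 new) → pick T4 (covers 3 new) → pick T2 (covers 1 new). Total picks: 3.
(The true minimum cover uses only 2 sets, so greedy is not optimal here.)

3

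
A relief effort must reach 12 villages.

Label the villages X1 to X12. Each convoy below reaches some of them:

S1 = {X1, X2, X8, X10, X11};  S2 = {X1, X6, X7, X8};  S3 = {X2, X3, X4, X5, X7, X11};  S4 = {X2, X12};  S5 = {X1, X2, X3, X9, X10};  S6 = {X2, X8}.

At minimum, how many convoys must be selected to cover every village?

S2 and S3 and S4 and S5 together: S2 ∪ S3 ∪ S4 ∪ S5 = {X1, X2, X3, X4, X5, X6, X7, X8, X9, X10, X11, X12} — every village is covered.
No 3 of the 6 convoys cover everything (all 20 combinations miss at least one village), so 4 is optimal.

4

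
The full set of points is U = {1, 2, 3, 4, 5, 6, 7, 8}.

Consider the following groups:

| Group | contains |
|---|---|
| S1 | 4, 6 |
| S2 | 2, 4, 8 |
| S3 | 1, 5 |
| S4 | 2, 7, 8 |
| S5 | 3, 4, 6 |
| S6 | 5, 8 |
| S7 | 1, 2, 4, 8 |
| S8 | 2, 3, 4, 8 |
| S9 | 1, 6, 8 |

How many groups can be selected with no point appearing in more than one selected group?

S1, S3, S4 are pairwise disjoint (S1={4,6}; S3={1,5}; S4={2,7,8}).
Every remaining group overlaps one of these, and no 4 of the listed groups are pairwise disjoint, so 3 is the maximum.

3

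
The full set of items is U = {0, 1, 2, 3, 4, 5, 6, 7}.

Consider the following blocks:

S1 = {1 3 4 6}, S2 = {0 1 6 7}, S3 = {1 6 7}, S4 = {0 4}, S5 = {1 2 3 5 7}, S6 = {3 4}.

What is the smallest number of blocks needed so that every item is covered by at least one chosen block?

S2 and S5 and S6 together: S2 ∪ S5 ∪ S6 = {0, 1, 2, 3, 4, 5, 6, 7} — every item is covered.
Only S5 contains 2, so S5 is forced; the remaining 3 items need at least 2 more blocks (each remaining block adds at most 2) — so at least 3 blocks are needed, and 3 is optimal.

3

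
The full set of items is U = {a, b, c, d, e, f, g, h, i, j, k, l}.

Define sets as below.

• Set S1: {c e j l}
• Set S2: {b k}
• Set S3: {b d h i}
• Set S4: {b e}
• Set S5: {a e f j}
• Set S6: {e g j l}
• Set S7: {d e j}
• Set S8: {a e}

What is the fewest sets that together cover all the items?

S1 and S2 and S3 and S5 and S6 together: S1 ∪ S2 ∪ S3 ∪ S5 ∪ S6 = {a, b, c, d, e, f, g, h, i, j, k, l} — every item is covered.
No 4 of the 8 sets cover everything (all 70 combinations miss at least one item), so 5 is optimal.

5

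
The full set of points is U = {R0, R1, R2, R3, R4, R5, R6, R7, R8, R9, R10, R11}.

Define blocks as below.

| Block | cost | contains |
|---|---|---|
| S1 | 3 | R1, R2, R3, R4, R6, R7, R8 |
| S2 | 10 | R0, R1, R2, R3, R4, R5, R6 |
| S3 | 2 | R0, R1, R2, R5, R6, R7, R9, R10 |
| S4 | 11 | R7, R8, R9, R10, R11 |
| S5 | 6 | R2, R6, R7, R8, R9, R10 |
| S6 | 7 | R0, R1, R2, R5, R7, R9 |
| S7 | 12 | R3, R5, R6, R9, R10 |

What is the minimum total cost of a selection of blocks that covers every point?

S1, S3, S4 together cover every point (S1 ∪ S3 ∪ S4 = {R0, R1, R2, R3, R4, R5, R6, R7, R8, R9, R10, R11}); total cost 3 + 2 + 11 = 16.
No covering selection has total cost below 16.

16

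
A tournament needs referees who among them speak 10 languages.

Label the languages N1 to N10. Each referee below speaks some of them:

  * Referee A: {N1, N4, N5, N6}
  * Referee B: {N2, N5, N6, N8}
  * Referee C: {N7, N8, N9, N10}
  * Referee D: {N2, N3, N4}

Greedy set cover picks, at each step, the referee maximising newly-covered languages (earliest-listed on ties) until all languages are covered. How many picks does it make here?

3

Greedy: pick A (covers 4 new) → pick C (covers 4 new) → pick D (covers 2 new). Total picks: 3.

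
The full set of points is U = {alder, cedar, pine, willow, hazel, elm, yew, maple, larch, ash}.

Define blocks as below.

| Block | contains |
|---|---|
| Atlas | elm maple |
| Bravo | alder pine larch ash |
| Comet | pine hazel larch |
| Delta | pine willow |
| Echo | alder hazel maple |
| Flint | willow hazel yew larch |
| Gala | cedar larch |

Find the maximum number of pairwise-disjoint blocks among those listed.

3

Delta, Echo, Gala are pairwise disjoint (Delta={pine,willow}; Echo={alder,hazel,maple}; Gala={cedar,larch}).
Every remaining block overlaps one of these, and no 4 of the listed blocks are pairwise disjoint, so 3 is the maximum.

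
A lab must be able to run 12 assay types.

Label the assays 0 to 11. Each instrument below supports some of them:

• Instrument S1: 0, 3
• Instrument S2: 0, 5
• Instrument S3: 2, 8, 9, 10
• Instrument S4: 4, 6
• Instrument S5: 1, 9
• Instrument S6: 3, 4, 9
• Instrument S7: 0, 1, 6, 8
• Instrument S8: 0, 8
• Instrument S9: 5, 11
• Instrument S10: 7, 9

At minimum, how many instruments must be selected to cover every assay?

S3 and S6 and S7 and S9 and S10 together: S3 ∪ S6 ∪ S7 ∪ S9 ∪ S10 = {0, 1, 2, 3, 4, 5, 6, 7, 8, 9, 10, 11} — every assay is covered.
No 4 of the 10 instruments cover everything (all 210 combinations miss at least one assay), so 5 is optimal.

5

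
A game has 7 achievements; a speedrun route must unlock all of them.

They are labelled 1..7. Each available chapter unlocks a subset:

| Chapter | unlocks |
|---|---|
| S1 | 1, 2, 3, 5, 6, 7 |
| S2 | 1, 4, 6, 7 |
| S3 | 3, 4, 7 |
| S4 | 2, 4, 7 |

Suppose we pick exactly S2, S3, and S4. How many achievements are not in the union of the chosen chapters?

Union of S2, S3, S4 = {1, 2, 3, 4, 6, 7}.
Not covered: 5 — 1 achievement.

1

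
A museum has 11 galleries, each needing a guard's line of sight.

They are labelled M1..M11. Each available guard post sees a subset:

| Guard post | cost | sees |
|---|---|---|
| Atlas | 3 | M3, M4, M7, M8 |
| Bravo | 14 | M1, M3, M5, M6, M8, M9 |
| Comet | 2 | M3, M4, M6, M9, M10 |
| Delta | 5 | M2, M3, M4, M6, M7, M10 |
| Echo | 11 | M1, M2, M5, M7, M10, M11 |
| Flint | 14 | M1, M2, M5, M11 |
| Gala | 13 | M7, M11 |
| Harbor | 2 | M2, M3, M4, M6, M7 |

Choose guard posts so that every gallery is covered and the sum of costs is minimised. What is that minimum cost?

16

Atlas, Comet, Echo together cover every gallery (Atlas ∪ Comet ∪ Echo = {M1, M2, M3, M4, M5, M6, M7, M8, M9, M10, M11}); total cost 3 + 2 + 11 = 16.
The greedy pick Comet, Harbor, Atlas, Echo costs 18; no covering selection beats 16.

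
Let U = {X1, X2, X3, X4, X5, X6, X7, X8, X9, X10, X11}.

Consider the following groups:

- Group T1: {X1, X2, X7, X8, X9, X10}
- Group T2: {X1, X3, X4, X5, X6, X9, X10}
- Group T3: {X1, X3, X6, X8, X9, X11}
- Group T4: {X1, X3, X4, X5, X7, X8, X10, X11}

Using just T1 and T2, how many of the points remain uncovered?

Union of T1, T2 = {X1, X2, X3, X4, X5, X6, X7, X8, X9, X10}.
Not covered: X11 — 1 point.

1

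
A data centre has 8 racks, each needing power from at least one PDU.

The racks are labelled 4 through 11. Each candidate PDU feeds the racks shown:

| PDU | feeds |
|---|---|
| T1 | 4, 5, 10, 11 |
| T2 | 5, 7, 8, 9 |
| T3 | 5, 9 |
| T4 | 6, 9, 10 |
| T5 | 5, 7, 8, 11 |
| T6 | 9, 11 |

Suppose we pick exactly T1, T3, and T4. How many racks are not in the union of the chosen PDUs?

Union of T1, T3, T4 = {4, 5, 6, 9, 10, 11}.
Not covered: 7, 8 — 2 racks.

2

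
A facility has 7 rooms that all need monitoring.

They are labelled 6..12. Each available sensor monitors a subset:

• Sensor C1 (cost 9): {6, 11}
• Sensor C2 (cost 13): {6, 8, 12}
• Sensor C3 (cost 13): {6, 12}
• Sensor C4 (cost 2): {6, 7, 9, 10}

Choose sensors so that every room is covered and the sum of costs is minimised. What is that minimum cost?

C1, C2, C4 together cover every room (C1 ∪ C2 ∪ C4 = {6, 7, 8, 9, 10, 11, 12}); total cost 9 + 13 + 2 = 24.
No covering selection has total cost below 24.

24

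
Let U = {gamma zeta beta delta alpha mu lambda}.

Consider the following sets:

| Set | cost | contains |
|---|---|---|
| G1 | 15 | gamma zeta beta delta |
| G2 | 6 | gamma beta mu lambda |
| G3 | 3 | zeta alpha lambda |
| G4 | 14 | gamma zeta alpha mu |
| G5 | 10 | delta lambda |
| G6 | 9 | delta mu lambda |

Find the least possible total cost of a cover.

18

G2, G3, G6 together cover every element (G2 ∪ G3 ∪ G6 = {gamma, zeta, beta, delta, alpha, mu, lambda}); total cost 6 + 3 + 9 = 18.
No covering selection has total cost below 18.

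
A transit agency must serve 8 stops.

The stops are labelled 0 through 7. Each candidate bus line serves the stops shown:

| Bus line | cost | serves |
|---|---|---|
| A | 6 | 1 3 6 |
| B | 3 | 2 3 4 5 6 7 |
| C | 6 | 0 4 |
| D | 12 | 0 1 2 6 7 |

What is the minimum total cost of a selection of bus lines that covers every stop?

A, B, C together cover every stop (A ∪ B ∪ C = {0, 1, 2, 3, 4, 5, 6, 7}); total cost 6 + 3 + 6 = 15.
No covering selection has total cost below 15.

15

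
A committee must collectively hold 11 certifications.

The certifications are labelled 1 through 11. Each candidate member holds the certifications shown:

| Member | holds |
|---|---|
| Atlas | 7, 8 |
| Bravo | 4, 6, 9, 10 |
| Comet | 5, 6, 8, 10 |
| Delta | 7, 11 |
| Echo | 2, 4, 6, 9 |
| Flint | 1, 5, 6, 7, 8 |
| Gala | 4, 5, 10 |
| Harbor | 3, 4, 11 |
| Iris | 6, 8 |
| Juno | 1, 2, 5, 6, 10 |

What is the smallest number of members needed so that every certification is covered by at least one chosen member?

4

Take {Atlas, Echo, Harbor, Juno}. Their union is {1, 2, 3, 4, 5, 6, 7, 8, 9, 10, 11}, which is all 11 certifications.
No 3 of the 10 members cover everything (all 120 combinations miss at least one certification), so 4 is optimal.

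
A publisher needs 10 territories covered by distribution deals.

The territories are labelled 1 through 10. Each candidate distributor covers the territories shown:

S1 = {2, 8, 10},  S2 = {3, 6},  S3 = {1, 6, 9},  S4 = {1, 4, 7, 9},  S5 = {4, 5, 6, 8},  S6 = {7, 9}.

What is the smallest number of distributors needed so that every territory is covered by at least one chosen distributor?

4

Take {S1, S2, S4, S5}. Their union is {1, 2, 3, 4, 5, 6, 7, 8, 9, 10}, which is all 10 territories.
No 3 of the 6 distributors cover everything (all 20 combinations miss at least one territory), so 4 is optimal.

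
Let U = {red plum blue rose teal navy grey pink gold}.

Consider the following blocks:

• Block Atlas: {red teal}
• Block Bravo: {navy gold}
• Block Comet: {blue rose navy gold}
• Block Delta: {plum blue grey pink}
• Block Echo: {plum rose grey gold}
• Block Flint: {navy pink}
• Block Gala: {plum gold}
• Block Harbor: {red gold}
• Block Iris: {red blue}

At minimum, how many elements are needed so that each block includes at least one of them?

The 3 elements {red, pink, gold} hit every block.
The blocks Echo, Flint, Iris are pairwise disjoint, so any hitting set needs a separate element for each — at least 3. Hence 3 is optimal.

3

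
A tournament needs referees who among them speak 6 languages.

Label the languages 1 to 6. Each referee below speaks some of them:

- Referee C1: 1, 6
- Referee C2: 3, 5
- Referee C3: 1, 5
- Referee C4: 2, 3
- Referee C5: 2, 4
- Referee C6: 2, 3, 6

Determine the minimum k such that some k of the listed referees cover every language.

C3 and C5 and C6 together: C3 ∪ C5 ∪ C6 = {1, 2, 3, 4, 5, 6} — every language is covered.
Only C5 contains 4, so C5 is forced; the remaining 4 languages need at least 2 more referees (each remaining referee adds at most 2) — so at least 3 referees are needed, and 3 is optimal.

3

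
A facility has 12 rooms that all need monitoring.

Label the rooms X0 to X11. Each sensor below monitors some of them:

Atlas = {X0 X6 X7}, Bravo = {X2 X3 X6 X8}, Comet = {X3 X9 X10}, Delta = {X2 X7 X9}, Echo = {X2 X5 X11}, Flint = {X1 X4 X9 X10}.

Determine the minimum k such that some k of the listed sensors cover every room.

4

Take {Atlas, Bravo, Echo, Flint}. Their union is {X0, X1, X2, X3, X4, X5, X6, X7, X8, X9, X10, X11}, which is all 12 rooms.
Only Atlas contains X0, so Atlas is forced; the remaining 9 rooms need at least 3 more sensors (each remaining sensor adds at most 4) — so at least 4 sensors are needed, and 4 is optimal.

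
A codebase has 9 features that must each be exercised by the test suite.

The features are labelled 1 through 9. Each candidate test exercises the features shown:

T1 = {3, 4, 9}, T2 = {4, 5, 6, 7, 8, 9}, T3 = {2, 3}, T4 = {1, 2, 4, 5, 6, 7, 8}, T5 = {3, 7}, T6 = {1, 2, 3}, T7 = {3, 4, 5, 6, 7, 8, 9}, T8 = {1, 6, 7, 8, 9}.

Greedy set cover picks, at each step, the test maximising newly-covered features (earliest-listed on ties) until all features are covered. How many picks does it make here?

2

Greedy: pick T4 (covers 7 new) → pick T1 (covers 2 new). Total picks: 2.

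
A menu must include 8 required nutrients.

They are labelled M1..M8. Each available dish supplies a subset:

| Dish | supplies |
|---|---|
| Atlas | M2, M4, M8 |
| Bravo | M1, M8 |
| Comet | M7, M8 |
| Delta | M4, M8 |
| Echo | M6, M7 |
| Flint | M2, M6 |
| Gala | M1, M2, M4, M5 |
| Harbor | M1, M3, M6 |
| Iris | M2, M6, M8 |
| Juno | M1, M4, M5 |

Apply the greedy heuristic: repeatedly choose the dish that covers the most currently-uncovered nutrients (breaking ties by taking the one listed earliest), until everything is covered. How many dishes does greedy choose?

3

Greedy: pick Gala (covers 4 new) → pick Comet (covers 2 new) → pick Harbor (covers 2 new). Total picks: 3.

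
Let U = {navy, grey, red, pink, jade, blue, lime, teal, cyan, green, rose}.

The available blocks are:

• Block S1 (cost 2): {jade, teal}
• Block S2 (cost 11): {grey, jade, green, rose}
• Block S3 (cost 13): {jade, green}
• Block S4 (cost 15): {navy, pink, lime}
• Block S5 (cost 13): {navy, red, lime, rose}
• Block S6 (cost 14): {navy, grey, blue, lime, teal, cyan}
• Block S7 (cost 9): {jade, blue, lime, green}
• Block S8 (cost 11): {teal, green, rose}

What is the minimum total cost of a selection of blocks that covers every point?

S4, S5, S6, S7 together cover every point (S4 ∪ S5 ∪ S6 ∪ S7 = {navy, grey, red, pink, jade, blue, lime, teal, cyan, green, rose}); total cost 15 + 13 + 14 + 9 = 51.
The greedy pick S1, S6, S2, S5, S4 costs 55; no covering selection beats 51.

51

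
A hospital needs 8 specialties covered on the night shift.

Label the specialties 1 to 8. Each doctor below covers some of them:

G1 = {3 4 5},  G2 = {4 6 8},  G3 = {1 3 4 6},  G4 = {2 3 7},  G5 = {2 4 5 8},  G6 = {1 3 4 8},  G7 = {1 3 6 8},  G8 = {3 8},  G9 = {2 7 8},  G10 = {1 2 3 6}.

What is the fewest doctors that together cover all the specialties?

Take {G1, G9, G10}. Their union is {1, 2, 3, 4, 5, 6, 7, 8}, which is all 8 specialties.
No 2 of the 10 doctors cover everything (all 45 combinations miss at least one specialty), so 3 is optimal.

3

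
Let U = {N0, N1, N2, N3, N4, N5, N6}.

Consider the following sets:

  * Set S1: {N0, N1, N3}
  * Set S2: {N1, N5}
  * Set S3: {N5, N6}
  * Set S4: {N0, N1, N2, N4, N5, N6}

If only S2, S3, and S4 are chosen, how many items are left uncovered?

1

Union of S2, S3, S4 = {N0, N1, N2, N4, N5, N6}.
Not covered: N3 — 1 item.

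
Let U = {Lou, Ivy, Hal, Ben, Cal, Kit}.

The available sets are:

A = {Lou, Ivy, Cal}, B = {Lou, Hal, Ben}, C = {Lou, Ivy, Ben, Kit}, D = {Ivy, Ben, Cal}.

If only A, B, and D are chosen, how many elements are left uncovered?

Union of A, B, D = {Lou, Ivy, Hal, Ben, Cal}.
Not covered: Kit — 1 element.

1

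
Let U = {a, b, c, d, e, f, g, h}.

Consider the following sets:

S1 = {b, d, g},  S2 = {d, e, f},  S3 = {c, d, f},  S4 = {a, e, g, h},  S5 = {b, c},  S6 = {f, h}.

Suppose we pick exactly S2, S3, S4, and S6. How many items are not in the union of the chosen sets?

1

Union of S2, S3, S4, S6 = {a, c, d, e, f, g, h}.
Not covered: b — 1 item.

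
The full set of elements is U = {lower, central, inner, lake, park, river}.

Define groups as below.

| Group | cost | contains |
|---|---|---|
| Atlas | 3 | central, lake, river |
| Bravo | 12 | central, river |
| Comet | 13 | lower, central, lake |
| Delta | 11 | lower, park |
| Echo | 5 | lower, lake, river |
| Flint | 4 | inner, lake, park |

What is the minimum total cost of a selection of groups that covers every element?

Atlas, Echo, Flint together cover every element (Atlas ∪ Echo ∪ Flint = {lower, central, inner, lake, park, river}); total cost 3 + 5 + 4 = 12.
No covering selection has total cost below 12.

12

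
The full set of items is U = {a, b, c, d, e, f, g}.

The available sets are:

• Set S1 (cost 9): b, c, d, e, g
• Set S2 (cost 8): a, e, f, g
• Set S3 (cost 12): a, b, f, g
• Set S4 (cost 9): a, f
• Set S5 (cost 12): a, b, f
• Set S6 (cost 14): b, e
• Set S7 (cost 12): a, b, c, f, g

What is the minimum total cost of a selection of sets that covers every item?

17

S1, S2 together cover every item (S1 ∪ S2 = {a, b, c, d, e, f, g}); total cost 9 + 8 = 17.
No covering selection has total cost below 17.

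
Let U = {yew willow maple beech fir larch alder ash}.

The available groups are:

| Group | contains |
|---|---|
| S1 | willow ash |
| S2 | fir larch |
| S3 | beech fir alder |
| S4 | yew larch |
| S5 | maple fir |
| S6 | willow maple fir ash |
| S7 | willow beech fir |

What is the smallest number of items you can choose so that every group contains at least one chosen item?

The 3 items {willow, fir, larch} hit every group.
The groups S1, S4, S5 are pairwise disjoint, so any hitting set needs a separate item for each — at least 3. Hence 3 is optimal.

3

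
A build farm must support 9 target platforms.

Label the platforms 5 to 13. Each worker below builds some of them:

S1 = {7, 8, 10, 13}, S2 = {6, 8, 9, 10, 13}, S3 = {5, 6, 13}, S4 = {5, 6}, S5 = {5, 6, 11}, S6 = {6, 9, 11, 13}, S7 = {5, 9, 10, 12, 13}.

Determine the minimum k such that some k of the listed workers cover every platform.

Take {S1, S5, S7}. Their union is {5, 6, 7, 8, 9, 10, 11, 12, 13}, which is all 9 platforms.
Only S1 contains 7, so S1 is forced; the remaining 5 platforms need at least 2 more workers (each remaining worker adds at most 3) — so at least 3 workers are needed, and 3 is optimal.

3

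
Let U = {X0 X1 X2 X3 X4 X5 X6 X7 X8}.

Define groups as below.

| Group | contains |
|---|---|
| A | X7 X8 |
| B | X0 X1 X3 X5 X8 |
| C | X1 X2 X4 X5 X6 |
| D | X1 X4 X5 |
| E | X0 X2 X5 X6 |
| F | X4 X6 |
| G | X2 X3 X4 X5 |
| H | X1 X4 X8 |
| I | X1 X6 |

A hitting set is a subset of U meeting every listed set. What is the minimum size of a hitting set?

3

T = {X4, X6, X8} meets every group (each contains at least one member of T), and |T| = 3.
The groups A, G, I are pairwise disjoint, so any hitting set needs a separate item for each — at least 3. Hence 3 is optimal.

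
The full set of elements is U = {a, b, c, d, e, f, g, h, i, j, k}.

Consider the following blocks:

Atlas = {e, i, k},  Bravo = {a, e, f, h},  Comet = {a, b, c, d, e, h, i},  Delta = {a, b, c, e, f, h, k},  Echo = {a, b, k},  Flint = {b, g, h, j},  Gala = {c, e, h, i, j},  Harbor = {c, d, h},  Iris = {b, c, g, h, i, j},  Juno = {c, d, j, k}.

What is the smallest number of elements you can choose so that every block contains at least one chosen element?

2

The 2 elements {h, k} hit every block.
The blocks Atlas, Flint are pairwise disjoint, so any hitting set needs a separate element for each — at least 2. Hence 2 is optimal.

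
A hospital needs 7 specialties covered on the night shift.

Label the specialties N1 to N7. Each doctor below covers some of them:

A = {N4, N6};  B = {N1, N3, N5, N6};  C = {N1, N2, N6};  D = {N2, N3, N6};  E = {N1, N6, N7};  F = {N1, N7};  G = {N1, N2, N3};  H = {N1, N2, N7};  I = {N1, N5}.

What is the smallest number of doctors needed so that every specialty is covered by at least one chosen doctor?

A and B and H together: A ∪ B ∪ H = {N1, N2, N3, N4, N5, N6, N7} — every specialty is covered.
Only A contains N4, so A is forced; the remaining 5 specialties need at least 2 more doctors (each remaining doctor adds at most 3) — so at least 3 doctors are needed, and 3 is optimal.

3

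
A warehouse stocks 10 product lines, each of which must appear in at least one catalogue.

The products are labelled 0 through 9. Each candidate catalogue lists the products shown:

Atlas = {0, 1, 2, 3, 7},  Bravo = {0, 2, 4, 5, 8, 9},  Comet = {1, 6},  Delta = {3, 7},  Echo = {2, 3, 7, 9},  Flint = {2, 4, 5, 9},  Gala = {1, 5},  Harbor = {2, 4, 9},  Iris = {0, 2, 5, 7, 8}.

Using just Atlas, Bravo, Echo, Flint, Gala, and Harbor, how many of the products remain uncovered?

1

Union of Atlas, Bravo, Echo, Flint, Gala, Harbor = {0, 1, 2, 3, 4, 5, 7, 8, 9}.
Not covered: 6 — 1 product.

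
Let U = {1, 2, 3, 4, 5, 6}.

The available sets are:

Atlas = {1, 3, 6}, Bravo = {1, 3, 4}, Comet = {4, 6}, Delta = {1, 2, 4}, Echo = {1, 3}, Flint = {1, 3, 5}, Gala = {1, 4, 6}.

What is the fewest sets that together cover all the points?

3

Delta and Flint and Gala together: Delta ∪ Flint ∪ Gala = {1, 2, 3, 4, 5, 6} — every point is covered.
Only Delta contains 2, so Delta is forced; the remaining 3 points need at least 2 more sets (each remaining set adds at most 2) — so at least 3 sets are needed, and 3 is optimal.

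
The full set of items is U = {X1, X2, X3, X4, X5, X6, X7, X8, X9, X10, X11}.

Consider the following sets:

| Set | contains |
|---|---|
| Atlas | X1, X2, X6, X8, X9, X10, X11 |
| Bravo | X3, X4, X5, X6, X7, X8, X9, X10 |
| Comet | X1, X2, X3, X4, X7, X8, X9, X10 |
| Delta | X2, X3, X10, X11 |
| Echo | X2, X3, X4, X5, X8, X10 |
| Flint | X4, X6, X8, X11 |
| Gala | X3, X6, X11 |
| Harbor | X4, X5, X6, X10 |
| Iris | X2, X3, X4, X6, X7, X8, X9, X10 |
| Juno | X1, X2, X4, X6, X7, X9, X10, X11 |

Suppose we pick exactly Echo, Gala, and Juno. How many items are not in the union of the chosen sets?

Union of Echo, Gala, Juno = {X1, X2, X3, X4, X5, X6, X7, X8, X9, X10, X11} — that's every item, so 0 are uncovered.

0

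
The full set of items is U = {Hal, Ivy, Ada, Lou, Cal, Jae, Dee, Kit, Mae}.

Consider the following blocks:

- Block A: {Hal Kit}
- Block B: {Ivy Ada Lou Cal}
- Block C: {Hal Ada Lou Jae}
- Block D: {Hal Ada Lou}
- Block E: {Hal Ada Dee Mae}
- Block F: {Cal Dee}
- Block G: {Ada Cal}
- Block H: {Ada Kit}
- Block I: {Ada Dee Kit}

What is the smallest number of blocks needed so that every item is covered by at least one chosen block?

A and B and C and E together: A ∪ B ∪ C ∪ E = {Hal, Ivy, Ada, Lou, Cal, Jae, Dee, Kit, Mae} — every item is covered.
Only C contains Jae, so C is forced; the remaining 5 items need at least 3 more blocks (each remaining block adds at most 2) — so at least 4 blocks are needed, and 4 is optimal.

4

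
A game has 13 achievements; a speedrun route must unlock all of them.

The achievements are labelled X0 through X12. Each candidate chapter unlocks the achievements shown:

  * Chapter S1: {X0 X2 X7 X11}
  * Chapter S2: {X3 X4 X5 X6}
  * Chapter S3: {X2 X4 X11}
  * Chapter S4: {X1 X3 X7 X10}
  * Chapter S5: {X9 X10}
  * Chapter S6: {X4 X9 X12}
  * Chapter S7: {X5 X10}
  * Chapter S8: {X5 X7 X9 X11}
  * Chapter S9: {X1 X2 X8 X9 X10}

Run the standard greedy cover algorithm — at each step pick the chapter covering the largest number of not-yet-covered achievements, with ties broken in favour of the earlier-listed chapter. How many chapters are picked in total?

Greedy: pick S9 (covers 5 new) → pick S2 (covers 4 new) → pick S1 (covers 3 new) → pick S6 (covers 1 new). Total picks: 4.

4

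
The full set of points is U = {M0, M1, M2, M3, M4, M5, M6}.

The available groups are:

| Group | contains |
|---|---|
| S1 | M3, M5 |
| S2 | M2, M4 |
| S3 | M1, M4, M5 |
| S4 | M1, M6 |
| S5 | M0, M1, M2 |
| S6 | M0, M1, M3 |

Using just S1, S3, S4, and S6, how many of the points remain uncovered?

Union of S1, S3, S4, S6 = {M0, M1, M3, M4, M5, M6}.
Not covered: M2 — 1 point.

1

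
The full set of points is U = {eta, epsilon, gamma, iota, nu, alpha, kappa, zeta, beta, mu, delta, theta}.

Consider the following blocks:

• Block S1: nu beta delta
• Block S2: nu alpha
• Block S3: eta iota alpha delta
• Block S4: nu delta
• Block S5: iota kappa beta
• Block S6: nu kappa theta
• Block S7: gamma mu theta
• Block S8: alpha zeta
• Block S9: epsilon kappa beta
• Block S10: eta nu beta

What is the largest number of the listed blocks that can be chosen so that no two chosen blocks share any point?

S4, S5, S7, S8 are pairwise disjoint (S4={nu,delta}; S5={iota,kappa,beta}; S7={gamma,mu,theta}; S8={alpha,zeta}).
Every remaining block overlaps one of these, and no 5 of the listed blocks are pairwise disjoint, so 4 is the maximum.

4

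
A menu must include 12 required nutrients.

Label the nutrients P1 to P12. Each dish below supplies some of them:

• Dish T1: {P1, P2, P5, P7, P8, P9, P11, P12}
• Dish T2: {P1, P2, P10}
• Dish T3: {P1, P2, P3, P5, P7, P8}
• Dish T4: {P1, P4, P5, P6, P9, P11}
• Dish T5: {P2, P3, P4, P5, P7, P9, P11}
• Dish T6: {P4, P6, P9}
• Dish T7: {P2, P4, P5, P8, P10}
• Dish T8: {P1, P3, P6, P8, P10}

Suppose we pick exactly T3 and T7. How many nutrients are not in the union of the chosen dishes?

Union of T3, T7 = {P1, P2, P3, P4, P5, P7, P8, P10}.
Not covered: P6, P9, P11, P12 — 4 nutrients.

4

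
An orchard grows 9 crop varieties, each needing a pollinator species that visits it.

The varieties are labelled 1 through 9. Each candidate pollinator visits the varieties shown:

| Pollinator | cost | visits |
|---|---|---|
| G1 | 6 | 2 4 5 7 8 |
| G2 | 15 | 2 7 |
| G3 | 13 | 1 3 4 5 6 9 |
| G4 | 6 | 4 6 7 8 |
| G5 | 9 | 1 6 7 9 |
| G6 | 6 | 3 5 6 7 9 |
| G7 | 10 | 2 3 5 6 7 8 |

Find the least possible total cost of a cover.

G1, G3 together cover every variety (G1 ∪ G3 = {1, 2, 3, 4, 5, 6, 7, 8, 9}); total cost 6 + 13 = 19.
The greedy pick G1, G6, G5 costs 21; no covering selection beats 19.

19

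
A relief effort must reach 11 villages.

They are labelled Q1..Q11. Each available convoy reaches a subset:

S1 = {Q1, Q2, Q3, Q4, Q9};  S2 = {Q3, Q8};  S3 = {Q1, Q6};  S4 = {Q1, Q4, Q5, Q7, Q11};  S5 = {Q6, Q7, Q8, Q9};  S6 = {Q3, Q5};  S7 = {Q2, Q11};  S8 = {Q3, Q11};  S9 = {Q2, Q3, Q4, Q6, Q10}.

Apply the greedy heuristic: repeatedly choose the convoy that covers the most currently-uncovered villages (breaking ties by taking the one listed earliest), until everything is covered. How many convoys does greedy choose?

4

Greedy: pick S1 (covers 5 new) → pick S4 (covers 3 new) → pick S5 (covers 2 new) → pick S9 (covers 1 new). Total picks: 4.
(The true minimum cover uses only 3 convoys, so greedy is not optimal here.)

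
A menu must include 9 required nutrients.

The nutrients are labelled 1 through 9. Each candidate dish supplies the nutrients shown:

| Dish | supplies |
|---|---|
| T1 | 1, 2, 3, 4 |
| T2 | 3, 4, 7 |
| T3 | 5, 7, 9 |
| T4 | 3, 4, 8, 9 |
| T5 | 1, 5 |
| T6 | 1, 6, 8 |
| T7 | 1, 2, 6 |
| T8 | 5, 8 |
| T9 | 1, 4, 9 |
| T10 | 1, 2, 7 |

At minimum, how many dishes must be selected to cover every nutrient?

3

T1 and T3 and T6 together: T1 ∪ T3 ∪ T6 = {1, 2, 3, 4, 5, 6, 7, 8, 9} — every nutrient is covered.
Each dish has at most 4 nutrients, and 2·4 = 8 < 9 — so at least 3 dishes are needed, and 3 is optimal.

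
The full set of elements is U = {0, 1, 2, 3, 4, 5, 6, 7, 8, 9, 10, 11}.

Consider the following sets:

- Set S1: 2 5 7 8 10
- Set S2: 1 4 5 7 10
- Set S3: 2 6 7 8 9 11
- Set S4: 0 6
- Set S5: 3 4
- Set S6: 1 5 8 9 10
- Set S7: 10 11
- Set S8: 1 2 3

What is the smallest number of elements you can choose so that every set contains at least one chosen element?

3

Take H = {3, 6, 10}. Each listed set contains at least one of these, so H is a hitting set of size 3.
The sets S4, S5, S7 are pairwise disjoint, so any hitting set needs a separate element for each — at least 3. Hence 3 is optimal.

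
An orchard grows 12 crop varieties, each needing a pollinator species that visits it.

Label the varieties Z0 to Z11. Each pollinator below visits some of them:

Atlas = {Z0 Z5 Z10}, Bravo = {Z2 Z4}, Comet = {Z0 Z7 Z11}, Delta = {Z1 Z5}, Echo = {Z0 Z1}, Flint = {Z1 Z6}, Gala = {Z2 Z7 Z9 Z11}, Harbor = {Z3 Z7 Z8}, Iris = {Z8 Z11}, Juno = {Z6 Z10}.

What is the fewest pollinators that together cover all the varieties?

Take {Atlas, Bravo, Flint, Gala, Harbor}. Their union is {Z0, Z1, Z2, Z3, Z4, Z5, Z6, Z7, Z8, Z9, Z10, Z11}, which is all 12 varieties.
Only Bravo contains Z4, so Bravo is forced; the remaining 10 varieties need at least 4 more pollinators (each remaining pollinator adds at most 3) — so at least 5 pollinators are needed, and 5 is optimal.

5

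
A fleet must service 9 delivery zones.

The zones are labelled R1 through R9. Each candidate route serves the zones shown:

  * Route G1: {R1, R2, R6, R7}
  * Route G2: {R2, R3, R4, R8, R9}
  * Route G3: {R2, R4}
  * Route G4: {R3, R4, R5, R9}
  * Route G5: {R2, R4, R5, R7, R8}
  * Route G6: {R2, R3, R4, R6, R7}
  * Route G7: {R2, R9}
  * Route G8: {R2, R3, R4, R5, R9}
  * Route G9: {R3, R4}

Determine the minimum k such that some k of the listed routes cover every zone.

3

Take {G1, G2, G5}. Their union is {R1, R2, R3, R4, R5, R6, R7, R8, R9}, which is all 9 zones.
Only G1 contains R1, so G1 is forced; the remaining 5 zones need at least 2 more routes (each remaining route adds at most 4) — so at least 3 routes are needed, and 3 is optimal.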